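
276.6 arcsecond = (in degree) 0.07683. Check: 1 arcsecond = 4.8481368e-06 rad, so 276.6 arcsecond = 276.6 * 4.8481368e-06 = 0.0013409946 rad. 1 degree = 0.017453293 rad, so 0.0013409946 rad = 0.0013409946 / 0.017453293 = 0.076833333 degree ≈ 0.07683 degree (4 s.f.).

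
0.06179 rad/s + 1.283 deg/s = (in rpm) 0.8039. Check: 0.06179 rad/s is already in rad/s. 1 deg/s = 0.017453293 rad/s, so 1.283 deg/s = 1.283 * 0.017453293 = 0.022392574 rad/s. Sum: 0.06179 + 0.022392574 = 0.084182574 rad/s. 1 rpm = 0.10471976 rad/s, so 0.084182574 rad/s = 0.084182574 / 0.10471976 = 0.80388437 rpm ≈ 0.8039 rpm (4 s.f.).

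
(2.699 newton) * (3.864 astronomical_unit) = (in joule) 1.56e+12. Check: 2.699 newton = 2.699 N. 1 astronomical_unit = 1.4959787e+11 m, so 3.864 astronomical_unit = 3.864 * 1.4959787e+11 = 5.7804617e+11 m. Combine: 2.699 N * 5.7804617e+11 m = 1.5601466e+12 J. 1.5601466e+12 J = 1.5601466e+12 joule ≈ 1.56e+12 joule (4 s.f.).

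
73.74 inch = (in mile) 0.001164. Check: 1 inch = 0.0254 m, so 73.74 inch = 73.74 * 0.0254 = 1.872996 m. 1 mile = 1609.344 m, so 1.872996 m = 1.872996 / 1609.344 = 0.0011638258 mile ≈ 0.001164 mile (4 s.f.).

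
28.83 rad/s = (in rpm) 275.3. Check: 1 rpm = 0.10471976 rad/s, so 28.83 rad/s = 28.83 / 0.10471976 = 275.30622 rpm ≈ 275.3 rpm (4 s.f.).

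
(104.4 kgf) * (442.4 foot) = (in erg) 1.381e+12. Check: 1 kgf = 9.80665 N, so 104.4 kgf = 104.4 * 9.80665 = 1023.8143 N. 1 foot = 0.3048 m, so 442.4 foot = 442.4 * 0.3048 = 134.84352 m. Combine: 1023.8143 N * 134.84352 m = 138054.72 J. 1 erg = 1e-07 J, so 138054.72 J = 138054.72 / 1e-07 = 1.3805472e+12 erg ≈ 1.381e+12 erg (4 s.f.).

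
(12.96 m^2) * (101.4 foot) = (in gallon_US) 12.96 m^2 is already in m^2. 1 foot = 0.3048 m, so 101.4 foot = 101.4 * 0.3048 = 30.90672 m. Combine: 12.96 m^2 * 30.90672 m = 400.55109 m^3. 1 gallon_US = 0.0037854118 m^3, so 400.55109 m^3 = 400.55109 / 0.0037854118 = 105814.4 gallon_US ≈ 1.058e+05 gallon_US (4 s.f.). Final answer: 1.058e+05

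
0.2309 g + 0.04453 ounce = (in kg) 0.001493. Check: 1 g = 0.001 kg, so 0.2309 g = 0.2309 * 0.001 = 0.0002309 kg. 1 ounce = 0.028349523 kg, so 0.04453 ounce = 0.04453 * 0.028349523 = 0.0012624043 kg. Sum: 0.0002309 + 0.0012624043 = 0.0014933043 kg. Result: 0.0014933043 kg ≈ 0.001493 kg (4 s.f.).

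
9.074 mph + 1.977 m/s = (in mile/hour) 1 mph = 0.44704 m/s, so 9.074 mph = 9.074 * 0.44704 = 4.056441 m/s. 1.977 m/s is already in m/s. Sum: 4.056441 + 1.977 = 6.033441 m/s. 1 mile/hour = 0.44704 m/s, so 6.033441 m/s = 6.033441 / 0.44704 = 13.496423 mile/hour ≈ 13.5 mile/hour (4 s.f.). Final answer: 13.5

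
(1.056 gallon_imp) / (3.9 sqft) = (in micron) 1 gallon_imp = 0.00454609 m^3, so 1.056 gallon_imp = 1.056 * 0.00454609 = 0.004800671 m^3. 1 sqft = 0.09290304 m^2, so 3.9 sqft = 3.9 * 0.09290304 = 0.36232186 m^2. Combine: 0.004800671 m^3 / 0.36232186 m^2 = 0.013249742 m. 1 micron = 1e-06 m, so 0.013249742 m = 0.013249742 / 1e-06 = 13249.742 micron ≈ 1.325e+04 micron (4 s.f.). Final answer: 1.325e+04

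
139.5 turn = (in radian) 876.5. Check: 1 turn = 6.2831853 rad, so 139.5 turn = 139.5 * 6.2831853 = 876.50435 rad. 876.50435 rad = 876.50435 radian ≈ 876.5 radian (4 s.f.).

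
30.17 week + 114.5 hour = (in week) 30.85. Check: 1 week = 604800 s, so 30.17 week = 30.17 * 604800 = 18246816 s. 1 hour = 3600 s, so 114.5 hour = 114.5 * 3600 = 412200 s. Sum: 18246816 + 412200 = 18659016 s. 1 week = 604800 s, so 18659016 s = 18659016 / 604800 = 30.851548 week ≈ 30.85 week (4 s.f.).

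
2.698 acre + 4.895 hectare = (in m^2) 5.987e+04. Check: 1 acre = 4046.8564 m^2, so 2.698 acre = 2.698 * 4046.8564 = 10918.419 m^2. 1 hectare = 10000 m^2, so 4.895 hectare = 4.895 * 10000 = 48950 m^2. Sum: 10918.419 + 48950 = 59868.419 m^2. Result: 59868.419 m^2 ≈ 5.987e+04 m^2 (4 s.f.).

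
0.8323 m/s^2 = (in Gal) 1 Gal = 0.01 m/s^2, so 0.8323 m/s^2 = 0.8323 / 0.01 = 83.23 Gal. Final answer: 83.23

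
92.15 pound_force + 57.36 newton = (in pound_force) 1 pound_force = 4.4482216 N, so 92.15 pound_force = 92.15 * 4.4482216 = 409.90362 N. 57.36 newton = 57.36 N. Sum: 409.90362 + 57.36 = 467.26362 N. 1 pound_force = 4.4482216 N, so 467.26362 N = 467.26362 / 4.4482216 = 105.04504 pound_force ≈ 105 pound_force (4 s.f.). Final answer: 105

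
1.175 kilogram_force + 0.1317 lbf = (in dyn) 1 kilogram_force = 9.80665 N, so 1.175 kilogram_force = 1.175 * 9.80665 = 11.522814 N. 1 lbf = 4.4482216 N, so 0.1317 lbf = 0.1317 * 4.4482216 = 0.58583079 N. Sum: 11.522814 + 0.58583079 = 12.108645 N. 1 dyn = 1e-05 N, so 12.108645 N = 12.108645 / 1e-05 = 1210864.5 dyn ≈ 1.211e+06 dyn (4 s.f.). Final answer: 1.211e+06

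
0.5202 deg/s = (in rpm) 0.0867. Check: 1 deg/s = 0.017453293 rad/s, so 0.5202 deg/s = 0.5202 * 0.017453293 = 0.0090792028 rad/s. 1 rpm = 0.10471976 rad/s, so 0.0090792028 rad/s = 0.0090792028 / 0.10471976 = 0.0867 rpm.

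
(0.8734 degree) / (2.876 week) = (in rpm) 1 degree = 0.017453293 rad, so 0.8734 degree = 0.8734 * 0.017453293 = 0.015243706 rad. 1 week = 604800 s, so 2.876 week = 2.876 * 604800 = 1739404.8 s. Combine: 0.015243706 rad / 1739404.8 s = 8.7637482e-09 rad/s. 1 rpm = 0.10471976 rad/s, so 8.7637482e-09 rad/s = 8.7637482e-09 / 0.10471976 = 8.3687631e-08 rpm ≈ 8.369e-08 rpm (4 s.f.). Final answer: 8.369e-08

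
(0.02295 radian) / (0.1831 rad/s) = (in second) 0.02295 radian = 0.02295 rad. 0.1831 rad/s is already in rad/s. Combine: 0.02295 rad / 0.1831 rad/s = 0.12534134 s. 0.12534134 s = 0.12534134 second ≈ 0.1253 second (4 s.f.). Final answer: 0.1253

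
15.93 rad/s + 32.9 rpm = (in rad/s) 19.38. Check: 15.93 rad/s is already in rad/s. 1 rpm = 0.10471976 rad/s, so 32.9 rpm = 32.9 * 0.10471976 = 3.4452799 rad/s. Sum: 15.93 + 3.4452799 = 19.37528 rad/s. Result: 19.37528 rad/s ≈ 19.38 rad/s (4 s.f.).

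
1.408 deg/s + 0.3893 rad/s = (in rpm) 1 deg/s = 0.017453293 rad/s, so 1.408 deg/s = 1.408 * 0.017453293 = 0.024574236 rad/s. 0.3893 rad/s is already in rad/s. Sum: 0.024574236 + 0.3893 = 0.41387424 rad/s. 1 rpm = 0.10471976 rad/s, so 0.41387424 rad/s = 0.41387424 / 0.10471976 = 3.9522078 rpm ≈ 3.952 rpm (4 s.f.). Final answer: 3.952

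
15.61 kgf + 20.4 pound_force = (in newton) 243.8. Check: 1 kgf = 9.80665 N, so 15.61 kgf = 15.61 * 9.80665 = 153.08181 N. 1 pound_force = 4.4482216 N, so 20.4 pound_force = 20.4 * 4.4482216 = 90.743721 N. Sum: 153.08181 + 90.743721 = 243.82553 N. 243.82553 N = 243.82553 newton ≈ 243.8 newton (4 s.f.).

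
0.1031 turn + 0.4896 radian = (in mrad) 1137. Check: 1 turn = 6.2831853 rad, so 0.1031 turn = 0.1031 * 6.2831853 = 0.64779641 rad. 0.4896 radian = 0.4896 rad. Sum: 0.64779641 + 0.4896 = 1.1373964 rad. 1 mrad = 0.001 rad, so 1.1373964 rad = 1.1373964 / 0.001 = 1137.3964 mrad ≈ 1137 mrad (4 s.f.).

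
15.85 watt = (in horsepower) 0.02126. Check: 15.85 watt = 15.85 W. 1 horsepower = 745.69987 W, so 15.85 W = 15.85 / 745.69987 = 0.0212552 horsepower ≈ 0.02126 horsepower (4 s.f.).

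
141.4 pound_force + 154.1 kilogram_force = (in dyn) 2.14e+08. Check: 1 pound_force = 4.4482216 N, so 141.4 pound_force = 141.4 * 4.4482216 = 628.97854 N. 1 kilogram_force = 9.80665 N, so 154.1 kilogram_force = 154.1 * 9.80665 = 1511.2048 N. Sum: 628.97854 + 1511.2048 = 2140.1833 N. 1 dyn = 1e-05 N, so 2140.1833 N = 2140.1833 / 1e-05 = 2.1401833e+08 dyn ≈ 2.14e+08 dyn (4 s.f.).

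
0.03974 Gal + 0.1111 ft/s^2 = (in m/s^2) 0.03426. Check: 1 Gal = 0.01 m/s^2, so 0.03974 Gal = 0.03974 * 0.01 = 0.0003974 m/s^2. 1 ft/s^2 = 0.3048 m/s^2, so 0.1111 ft/s^2 = 0.1111 * 0.3048 = 0.03386328 m/s^2. Sum: 0.0003974 + 0.03386328 = 0.03426068 m/s^2. Result: 0.03426068 m/s^2 ≈ 0.03426 m/s^2 (4 s.f.).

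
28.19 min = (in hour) 0.4698. Check: 1 min = 60 s, so 28.19 min = 28.19 * 60 = 1691.4 s. 1 hour = 3600 s, so 1691.4 s = 1691.4 / 3600 = 0.46983333 hour ≈ 0.4698 hour (4 s.f.).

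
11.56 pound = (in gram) 1 pound = 0.45359237 kg, so 11.56 pound = 11.56 * 0.45359237 = 5.2435278 kg. 1 gram = 0.001 kg, so 5.2435278 kg = 5.2435278 / 0.001 = 5243.5278 gram ≈ 5244 gram (4 s.f.). Final answer: 5244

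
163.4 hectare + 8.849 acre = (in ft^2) 1.797e+07. Check: 1 hectare = 10000 m^2, so 163.4 hectare = 163.4 * 10000 = 1634000 m^2. 1 acre = 4046.8564 m^2, so 8.849 acre = 8.849 * 4046.8564 = 35810.632 m^2. Sum: 1634000 + 35810.632 = 1669810.6 m^2. 1 ft^2 = 0.09290304 m^2, so 1669810.6 m^2 = 1669810.6 / 0.09290304 = 17973692 ft^2 ≈ 1.797e+07 ft^2 (4 s.f.).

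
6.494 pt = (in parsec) 1 pt = 0.00035277778 m, so 6.494 pt = 6.494 * 0.00035277778 = 0.0022909389 m. 1 parsec = 3.0856776e+16 m, so 0.0022909389 m = 0.0022909389 / 3.0856776e+16 = 7.4244273e-20 parsec ≈ 7.424e-20 parsec (4 s.f.). Final answer: 7.424e-20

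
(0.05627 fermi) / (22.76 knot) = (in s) 1 fermi = 1e-15 m, so 0.05627 fermi = 0.05627 * 1e-15 = 5.627e-17 m. 1 knot = 0.51444444 m/s, so 22.76 knot = 22.76 * 0.51444444 = 11.708756 m/s. Combine: 5.627e-17 m / 11.708756 m/s = 4.8058053e-18 s. Result: 4.8058053e-18 s ≈ 4.806e-18 s (4 s.f.). Final answer: 4.806e-18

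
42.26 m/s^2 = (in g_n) 1 g_n = 9.80665 m/s^2, so 42.26 m/s^2 = 42.26 / 9.80665 = 4.3093207 g_n ≈ 4.309 g_n (4 s.f.). Final answer: 4.309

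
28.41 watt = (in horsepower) 0.0381. Check: 28.41 watt = 28.41 W. 1 horsepower = 745.69987 W, so 28.41 W = 28.41 / 745.69987 = 0.038098438 horsepower ≈ 0.0381 horsepower (4 s.f.).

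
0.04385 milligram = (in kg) 1 milligram = 1e-06 kg, so 0.04385 milligram = 0.04385 * 1e-06 = 4.385e-08 kg. Result: 4.385e-08 kg. Final answer: 4.385e-08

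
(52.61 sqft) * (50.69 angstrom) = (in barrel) 1.558e-07. Check: 1 sqft = 0.09290304 m^2, so 52.61 sqft = 52.61 * 0.09290304 = 4.8876289 m^2. 1 angstrom = 1e-10 m, so 50.69 angstrom = 50.69 * 1e-10 = 5.069e-09 m. Combine: 4.8876289 m^2 * 5.069e-09 m = 2.4775391e-08 m^3. 1 barrel = 0.15898729 m^3, so 2.4775391e-08 m^3 = 2.4775391e-08 / 0.15898729 = 1.5583252e-07 barrel ≈ 1.558e-07 barrel (4 s.f.).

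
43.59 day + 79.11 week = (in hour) 1.434e+04. Check: 1 day = 86400 s, so 43.59 day = 43.59 * 86400 = 3766176 s. 1 week = 604800 s, so 79.11 week = 79.11 * 604800 = 47845728 s. Sum: 3766176 + 47845728 = 51611904 s. 1 hour = 3600 s, so 51611904 s = 51611904 / 3600 = 14336.64 hour ≈ 1.434e+04 hour (4 s.f.).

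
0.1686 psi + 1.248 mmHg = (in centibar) 1 psi = 6894.7573 Pa, so 0.1686 psi = 0.1686 * 6894.7573 = 1162.4561 Pa. 1 mmHg = 133.32237 Pa, so 1.248 mmHg = 1.248 * 133.32237 = 166.38632 Pa. Sum: 1162.4561 + 166.38632 = 1328.8424 Pa. 1 centibar = 1000 Pa, so 1328.8424 Pa = 1328.8424 / 1000 = 1.3288424 centibar ≈ 1.329 centibar (4 s.f.). Final answer: 1.329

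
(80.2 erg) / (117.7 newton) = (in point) 1 erg = 1e-07 J, so 80.2 erg = 80.2 * 1e-07 = 8.02e-06 J. 117.7 newton = 117.7 N. Combine: 8.02e-06 J / 117.7 N = 6.8139337e-08 m. 1 point = 0.00035277778 m, so 6.8139337e-08 m = 6.8139337e-08 / 0.00035277778 = 0.00019315088 point ≈ 0.0001932 point (4 s.f.). Final answer: 0.0001932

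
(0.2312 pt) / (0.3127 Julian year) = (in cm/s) 8.265e-10. Check: 1 pt = 0.00035277778 m, so 0.2312 pt = 0.2312 * 0.00035277778 = 8.1562222e-05 m. 1 Julian year = 31557600 s, so 0.3127 Julian year = 0.3127 * 31557600 = 9868061.5 s. Combine: 8.1562222e-05 m / 9868061.5 s = 8.265273e-12 m/s. 1 cm/s = 0.01 m/s, so 8.265273e-12 m/s = 8.265273e-12 / 0.01 = 8.265273e-10 cm/s ≈ 8.265e-10 cm/s (4 s.f.).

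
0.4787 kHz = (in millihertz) 4.787e+05. Check: 1 kHz = 1000 Hz, so 0.4787 kHz = 0.4787 * 1000 = 478.7 Hz. 1 millihertz = 0.001 Hz, so 478.7 Hz = 478.7 / 0.001 = 478700 millihertz ≈ 4.787e+05 millihertz (4 s.f.).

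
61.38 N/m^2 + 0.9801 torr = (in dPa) 61.38 N/m^2 = 61.38 Pa. 1 torr = 133.32237 Pa, so 0.9801 torr = 0.9801 * 133.32237 = 130.66925 Pa. Sum: 61.38 + 130.66925 = 192.04925 Pa. 1 dPa = 0.1 Pa, so 192.04925 Pa = 192.04925 / 0.1 = 1920.4925 dPa ≈ 1920 dPa (4 s.f.). Final answer: 1920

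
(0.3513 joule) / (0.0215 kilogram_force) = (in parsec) 5.4e-17. Check: 0.3513 joule = 0.3513 J. 1 kilogram_force = 9.80665 N, so 0.0215 kilogram_force = 0.0215 * 9.80665 = 0.21084297 N. Combine: 0.3513 J / 0.21084297 N = 1.6661689 m. 1 parsec = 3.0856776e+16 m, so 1.6661689 m = 1.6661689 / 3.0856776e+16 = 5.3996855e-17 parsec ≈ 5.4e-17 parsec (4 s.f.).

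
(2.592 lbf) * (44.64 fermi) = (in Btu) 4.878e-16. Check: 1 lbf = 4.4482216 N, so 2.592 lbf = 2.592 * 4.4482216 = 11.52979 N. 1 fermi = 1e-15 m, so 44.64 fermi = 44.64 * 1e-15 = 4.464e-14 m. Combine: 11.52979 N * 4.464e-14 m = 5.1468984e-13 J. 1 Btu = 1055.0559 J, so 5.1468984e-13 J = 5.1468984e-13 / 1055.0559 = 4.8783185e-16 Btu ≈ 4.878e-16 Btu (4 s.f.).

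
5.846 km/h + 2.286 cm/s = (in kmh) 1 km/h = 0.27777778 m/s, so 5.846 km/h = 5.846 * 0.27777778 = 1.6238889 m/s. 1 cm/s = 0.01 m/s, so 2.286 cm/s = 2.286 * 0.01 = 0.02286 m/s. Sum: 1.6238889 + 0.02286 = 1.6467489 m/s. 1 kmh = 0.27777778 m/s, so 1.6467489 m/s = 1.6467489 / 0.27777778 = 5.928296 kmh ≈ 5.928 kmh (4 s.f.). Final answer: 5.928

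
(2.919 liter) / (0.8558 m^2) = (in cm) 1 liter = 0.001 m^3, so 2.919 liter = 2.919 * 0.001 = 0.002919 m^3. 0.8558 m^2 is already in m^2. Combine: 0.002919 m^3 / 0.8558 m^2 = 0.0034108437 m. 1 cm = 0.01 m, so 0.0034108437 m = 0.0034108437 / 0.01 = 0.34108437 cm ≈ 0.3411 cm (4 s.f.). Final answer: 0.3411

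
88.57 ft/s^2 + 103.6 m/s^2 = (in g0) 1 ft/s^2 = 0.3048 m/s^2, so 88.57 ft/s^2 = 88.57 * 0.3048 = 26.996136 m/s^2. 103.6 m/s^2 is already in m/s^2. Sum: 26.996136 + 103.6 = 130.59614 m/s^2. 1 g0 = 9.80665 m/s^2, so 130.59614 m/s^2 = 130.59614 / 9.80665 = 13.3171 g0 ≈ 13.32 g0 (4 s.f.). Final answer: 13.32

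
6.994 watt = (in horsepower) 0.009379. Check: 6.994 watt = 6.994 W. 1 horsepower = 745.69987 W, so 6.994 W = 6.994 / 745.69987 = 0.0093791085 horsepower ≈ 0.009379 horsepower (4 s.f.).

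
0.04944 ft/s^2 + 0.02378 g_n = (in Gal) 24.83. Check: 1 ft/s^2 = 0.3048 m/s^2, so 0.04944 ft/s^2 = 0.04944 * 0.3048 = 0.015069312 m/s^2. 1 g_n = 9.80665 m/s^2, so 0.02378 g_n = 0.02378 * 9.80665 = 0.23320214 m/s^2. Sum: 0.015069312 + 0.23320214 = 0.24827145 m/s^2. 1 Gal = 0.01 m/s^2, so 0.24827145 m/s^2 = 0.24827145 / 0.01 = 24.827145 Gal ≈ 24.83 Gal (4 s.f.).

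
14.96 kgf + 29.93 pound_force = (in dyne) 2.798e+07. Check: 1 kgf = 9.80665 N, so 14.96 kgf = 14.96 * 9.80665 = 146.70748 N. 1 pound_force = 4.4482216 N, so 29.93 pound_force = 29.93 * 4.4482216 = 133.13527 N. Sum: 146.70748 + 133.13527 = 279.84276 N. 1 dyne = 1e-05 N, so 279.84276 N = 279.84276 / 1e-05 = 27984276 dyne ≈ 2.798e+07 dyne (4 s.f.).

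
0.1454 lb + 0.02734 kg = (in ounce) 3.291. Check: 1 lb = 0.45359237 kg, so 0.1454 lb = 0.1454 * 0.45359237 = 0.065952331 kg. 0.02734 kg is already in kg. Sum: 0.065952331 + 0.02734 = 0.093292331 kg. 1 ounce = 0.028349523 kg, so 0.093292331 kg = 0.093292331 / 0.028349523 = 3.2907901 ounce ≈ 3.291 ounce (4 s.f.).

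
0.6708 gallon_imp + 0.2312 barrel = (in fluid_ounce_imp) 1 gallon_imp = 0.00454609 m^3, so 0.6708 gallon_imp = 0.6708 * 0.00454609 = 0.0030495172 m^3. 1 barrel = 0.15898729 m^3, so 0.2312 barrel = 0.2312 * 0.15898729 = 0.036757863 m^3. Sum: 0.0030495172 + 0.036757863 = 0.03980738 m^3. 1 fluid_ounce_imp = 2.8413063e-05 m^3, so 0.03980738 m^3 = 0.03980738 / 2.8413063e-05 = 1401.0239 fluid_ounce_imp ≈ 1401 fluid_ounce_imp (4 s.f.). Final answer: 1401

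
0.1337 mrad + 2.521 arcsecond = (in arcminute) 0.5016. Check: 1 mrad = 0.001 rad, so 0.1337 mrad = 0.1337 * 0.001 = 0.0001337 rad. 1 arcsecond = 4.8481368e-06 rad, so 2.521 arcsecond = 2.521 * 4.8481368e-06 = 1.2222153e-05 rad. Sum: 0.0001337 + 1.2222153e-05 = 0.00014592215 rad. 1 arcminute = 0.00029088821 rad, so 0.00014592215 rad = 0.00014592215 / 0.00029088821 = 0.50164341 arcminute ≈ 0.5016 arcminute (4 s.f.).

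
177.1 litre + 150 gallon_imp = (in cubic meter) 1 litre = 0.001 m^3, so 177.1 litre = 177.1 * 0.001 = 0.1771 m^3. 1 gallon_imp = 0.00454609 m^3, so 150 gallon_imp = 150 * 0.00454609 = 0.6819135 m^3. Sum: 0.1771 + 0.6819135 = 0.8590135 m^3. 0.8590135 m^3 = 0.8590135 cubic meter ≈ 0.859 cubic meter (4 s.f.). Final answer: 0.859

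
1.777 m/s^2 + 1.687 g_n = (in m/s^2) 18.32. Check: 1.777 m/s^2 is already in m/s^2. 1 g_n = 9.80665 m/s^2, so 1.687 g_n = 1.687 * 9.80665 = 16.543819 m/s^2. Sum: 1.777 + 16.543819 = 18.320819 m/s^2. Result: 18.320819 m/s^2 ≈ 18.32 m/s^2 (4 s.f.).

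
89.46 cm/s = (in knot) 1 cm/s = 0.01 m/s, so 89.46 cm/s = 89.46 * 0.01 = 0.8946 m/s. 1 knot = 0.51444444 m/s, so 0.8946 m/s = 0.8946 / 0.51444444 = 1.7389633 knot ≈ 1.739 knot (4 s.f.). Final answer: 1.739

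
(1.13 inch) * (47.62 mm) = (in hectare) 1 inch = 0.0254 m, so 1.13 inch = 1.13 * 0.0254 = 0.028702 m. 1 mm = 0.001 m, so 47.62 mm = 47.62 * 0.001 = 0.04762 m. Combine: 0.028702 m * 0.04762 m = 0.0013667892 m^2. 1 hectare = 10000 m^2, so 0.0013667892 m^2 = 0.0013667892 / 10000 = 1.3667892e-07 hectare ≈ 1.367e-07 hectare (4 s.f.). Final answer: 1.367e-07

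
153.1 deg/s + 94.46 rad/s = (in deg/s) 1 deg/s = 0.017453293 rad/s, so 153.1 deg/s = 153.1 * 0.017453293 = 2.6720991 rad/s. 94.46 rad/s is already in rad/s. Sum: 2.6720991 + 94.46 = 97.132099 rad/s. 1 deg/s = 0.017453293 rad/s, so 97.132099 rad/s = 97.132099 / 0.017453293 = 5565.2593 deg/s ≈ 5565 deg/s (4 s.f.). Final answer: 5565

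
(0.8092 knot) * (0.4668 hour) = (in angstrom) 1 knot = 0.51444444 m/s, so 0.8092 knot = 0.8092 * 0.51444444 = 0.41628844 m/s. 1 hour = 3600 s, so 0.4668 hour = 0.4668 * 3600 = 1680.48 s. Combine: 0.41628844 m/s * 1680.48 s = 699.56441 m. 1 angstrom = 1e-10 m, so 699.56441 m = 699.56441 / 1e-10 = 6.9956441e+12 angstrom ≈ 6.996e+12 angstrom (4 s.f.). Final answer: 6.996e+12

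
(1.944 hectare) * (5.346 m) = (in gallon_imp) 1 hectare = 10000 m^2, so 1.944 hectare = 1.944 * 10000 = 19440 m^2. 5.346 m is already in m. Combine: 19440 m^2 * 5.346 m = 103926.24 m^3. 1 gallon_imp = 0.00454609 m^3, so 103926.24 m^3 = 103926.24 / 0.00454609 = 22860577 gallon_imp ≈ 2.286e+07 gallon_imp (4 s.f.). Final answer: 2.286e+07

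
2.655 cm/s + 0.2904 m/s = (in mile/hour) 0.709. Check: 1 cm/s = 0.01 m/s, so 2.655 cm/s = 2.655 * 0.01 = 0.02655 m/s. 0.2904 m/s is already in m/s. Sum: 0.02655 + 0.2904 = 0.31695 m/s. 1 mile/hour = 0.44704 m/s, so 0.31695 m/s = 0.31695 / 0.44704 = 0.70899696 mile/hour ≈ 0.709 mile/hour (4 s.f.).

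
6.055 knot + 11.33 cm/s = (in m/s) 1 knot = 0.51444444 m/s, so 6.055 knot = 6.055 * 0.51444444 = 3.1149611 m/s. 1 cm/s = 0.01 m/s, so 11.33 cm/s = 11.33 * 0.01 = 0.1133 m/s. Sum: 3.1149611 + 0.1133 = 3.2282611 m/s. Result: 3.2282611 m/s ≈ 3.228 m/s (4 s.f.). Final answer: 3.228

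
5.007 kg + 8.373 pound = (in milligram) 8.805e+06. Check: 5.007 kg is already in kg. 1 pound = 0.45359237 kg, so 8.373 pound = 8.373 * 0.45359237 = 3.7979289 kg. Sum: 5.007 + 3.7979289 = 8.8049289 kg. 1 milligram = 1e-06 kg, so 8.8049289 kg = 8.8049289 / 1e-06 = 8804928.9 milligram ≈ 8.805e+06 milligram (4 s.f.).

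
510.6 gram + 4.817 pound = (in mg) 2.696e+06. Check: 1 gram = 0.001 kg, so 510.6 gram = 510.6 * 0.001 = 0.5106 kg. 1 pound = 0.45359237 kg, so 4.817 pound = 4.817 * 0.45359237 = 2.1849544 kg. Sum: 0.5106 + 2.1849544 = 2.6955544 kg. 1 mg = 1e-06 kg, so 2.6955544 kg = 2.6955544 / 1e-06 = 2695554.4 mg ≈ 2.696e+06 mg (4 s.f.).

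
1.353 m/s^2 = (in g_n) 1 g_n = 9.80665 m/s^2, so 1.353 m/s^2 = 1.353 / 9.80665 = 0.1379676 g_n ≈ 0.138 g_n (4 s.f.). Final answer: 0.138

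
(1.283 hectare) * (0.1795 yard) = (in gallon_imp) 1 hectare = 10000 m^2, so 1.283 hectare = 1.283 * 10000 = 12830 m^2. 1 yard = 0.9144 m, so 0.1795 yard = 0.1795 * 0.9144 = 0.1641348 m. Combine: 12830 m^2 * 0.1641348 m = 2105.8495 m^3. 1 gallon_imp = 0.00454609 m^3, so 2105.8495 m^3 = 2105.8495 / 0.00454609 = 463222.13 gallon_imp ≈ 4.632e+05 gallon_imp (4 s.f.). Final answer: 4.632e+05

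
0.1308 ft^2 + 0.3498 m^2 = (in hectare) 1 ft^2 = 0.09290304 m^2, so 0.1308 ft^2 = 0.1308 * 0.09290304 = 0.012151718 m^2. 0.3498 m^2 is already in m^2. Sum: 0.012151718 + 0.3498 = 0.36195172 m^2. 1 hectare = 10000 m^2, so 0.36195172 m^2 = 0.36195172 / 10000 = 3.6195172e-05 hectare ≈ 3.62e-05 hectare (4 s.f.). Final answer: 3.62e-05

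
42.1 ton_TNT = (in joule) 1 ton_TNT = 4.184e+09 J, so 42.1 ton_TNT = 42.1 * 4.184e+09 = 1.761464e+11 J. 1.761464e+11 J = 1.761464e+11 joule ≈ 1.761e+11 joule (4 s.f.). Final answer: 1.761e+11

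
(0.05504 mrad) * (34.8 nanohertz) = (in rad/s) 1 mrad = 0.001 rad, so 0.05504 mrad = 0.05504 * 0.001 = 5.504e-05 rad. 1 nanohertz = 1e-09 Hz, so 34.8 nanohertz = 34.8 * 1e-09 = 3.48e-08 Hz. Combine: 5.504e-05 rad * 3.48e-08 Hz = 1.915392e-12 rad/s. Result: 1.915392e-12 rad/s ≈ 1.915e-12 rad/s (4 s.f.). Final answer: 1.915e-12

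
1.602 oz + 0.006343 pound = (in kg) 0.04829. Check: 1 oz = 0.028349523 kg, so 1.602 oz = 1.602 * 0.028349523 = 0.045415936 kg. 1 pound = 0.45359237 kg, so 0.006343 pound = 0.006343 * 0.45359237 = 0.0028771364 kg. Sum: 0.045415936 + 0.0028771364 = 0.048293072 kg. Result: 0.048293072 kg ≈ 0.04829 kg (4 s.f.).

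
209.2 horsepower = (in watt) 1.56e+05. Check: 1 horsepower = 745.69987 W, so 209.2 horsepower = 209.2 * 745.69987 = 156000.41 W. 156000.41 W = 156000.41 watt ≈ 1.56e+05 watt (4 s.f.).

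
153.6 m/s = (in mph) 343.6. Check: 1 mph = 0.44704 m/s, so 153.6 m/s = 153.6 / 0.44704 = 343.59341 mph ≈ 343.6 mph (4 s.f.).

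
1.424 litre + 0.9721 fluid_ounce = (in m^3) 0.001453. Check: 1 litre = 0.001 m^3, so 1.424 litre = 1.424 * 0.001 = 0.001424 m^3. 1 fluid_ounce = 2.957353e-05 m^3, so 0.9721 fluid_ounce = 0.9721 * 2.957353e-05 = 2.8748428e-05 m^3. Sum: 0.001424 + 2.8748428e-05 = 0.0014527484 m^3. Result: 0.0014527484 m^3 ≈ 0.001453 m^3 (4 s.f.).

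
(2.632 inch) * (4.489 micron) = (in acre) 7.416e-11. Check: 1 inch = 0.0254 m, so 2.632 inch = 2.632 * 0.0254 = 0.0668528 m. 1 micron = 1e-06 m, so 4.489 micron = 4.489 * 1e-06 = 4.489e-06 m. Combine: 0.0668528 m * 4.489e-06 m = 3.0010222e-07 m^2. 1 acre = 4046.8564 m^2, so 3.0010222e-07 m^2 = 3.0010222e-07 / 4046.8564 = 7.4156873e-11 acre ≈ 7.416e-11 acre (4 s.f.).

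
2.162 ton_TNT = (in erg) 9.046e+16. Check: 1 ton_TNT = 4.184e+09 J, so 2.162 ton_TNT = 2.162 * 4.184e+09 = 9.045808e+09 J. 1 erg = 1e-07 J, so 9.045808e+09 J = 9.045808e+09 / 1e-07 = 9.045808e+16 erg ≈ 9.046e+16 erg (4 s.f.).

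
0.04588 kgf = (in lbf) 0.1011. Check: 1 kgf = 9.80665 N, so 0.04588 kgf = 0.04588 * 9.80665 = 0.4499291 N. 1 lbf = 4.4482216 N, so 0.4499291 N = 0.4499291 / 4.4482216 = 0.10114809 lbf ≈ 0.1011 lbf (4 s.f.).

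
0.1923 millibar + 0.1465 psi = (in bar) 0.01029. Check: 1 millibar = 100 Pa, so 0.1923 millibar = 0.1923 * 100 = 19.23 Pa. 1 psi = 6894.7573 Pa, so 0.1465 psi = 0.1465 * 6894.7573 = 1010.0819 Pa. Sum: 19.23 + 1010.0819 = 1029.3119 Pa. 1 bar = 100000 Pa, so 1029.3119 Pa = 1029.3119 / 100000 = 0.010293119 bar ≈ 0.01029 bar (4 s.f.).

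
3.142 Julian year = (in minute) 1 Julian year = 31557600 s, so 3.142 Julian year = 3.142 * 31557600 = 99153979 s. 1 minute = 60 s, so 99153979 s = 99153979 / 60 = 1652566.3 minute ≈ 1.653e+06 minute (4 s.f.). Final answer: 1.653e+06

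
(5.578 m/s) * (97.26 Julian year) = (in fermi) 5.578 m/s is already in m/s. 1 Julian year = 31557600 s, so 97.26 Julian year = 97.26 * 31557600 = 3.0692922e+09 s. Combine: 5.578 m/s * 3.0692922e+09 s = 1.7120512e+10 m. 1 fermi = 1e-15 m, so 1.7120512e+10 m = 1.7120512e+10 / 1e-15 = 1.7120512e+25 fermi ≈ 1.712e+25 fermi (4 s.f.). Final answer: 1.712e+25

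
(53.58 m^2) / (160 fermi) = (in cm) 53.58 m^2 is already in m^2. 1 fermi = 1e-15 m, so 160 fermi = 160 * 1e-15 = 1.6e-13 m. Combine: 53.58 m^2 / 1.6e-13 m = 3.34875e+14 m. 1 cm = 0.01 m, so 3.34875e+14 m = 3.34875e+14 / 0.01 = 3.34875e+16 cm ≈ 3.349e+16 cm (4 s.f.). Final answer: 3.349e+16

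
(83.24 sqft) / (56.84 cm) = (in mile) 0.008454. Check: 1 sqft = 0.09290304 m^2, so 83.24 sqft = 83.24 * 0.09290304 = 7.733249 m^2. 1 cm = 0.01 m, so 56.84 cm = 56.84 * 0.01 = 0.5684 m. Combine: 7.733249 m^2 / 0.5684 m = 13.605294 m. 1 mile = 1609.344 m, so 13.605294 m = 13.605294 / 1609.344 = 0.0084539377 mile ≈ 0.008454 mile (4 s.f.).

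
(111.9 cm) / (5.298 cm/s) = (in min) 1 cm = 0.01 m, so 111.9 cm = 111.9 * 0.01 = 1.119 m. 1 cm/s = 0.01 m/s, so 5.298 cm/s = 5.298 * 0.01 = 0.05298 m/s. Combine: 1.119 m / 0.05298 m/s = 21.121178 s. 1 min = 60 s, so 21.121178 s = 21.121178 / 60 = 0.35201963 min ≈ 0.352 min (4 s.f.). Final answer: 0.352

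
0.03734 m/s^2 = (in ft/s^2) 0.1225. Check: 1 ft/s^2 = 0.3048 m/s^2, so 0.03734 m/s^2 = 0.03734 / 0.3048 = 0.12250656 ft/s^2 ≈ 0.1225 ft/s^2 (4 s.f.).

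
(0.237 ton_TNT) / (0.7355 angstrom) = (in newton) 1 ton_TNT = 4.184e+09 J, so 0.237 ton_TNT = 0.237 * 4.184e+09 = 9.91608e+08 J. 1 angstrom = 1e-10 m, so 0.7355 angstrom = 0.7355 * 1e-10 = 7.355e-11 m. Combine: 9.91608e+08 J / 7.355e-11 m = 1.3482094e+19 N. 1.3482094e+19 N = 1.3482094e+19 newton ≈ 1.348e+19 newton (4 s.f.). Final answer: 1.348e+19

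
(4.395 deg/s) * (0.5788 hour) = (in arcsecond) 3.297e+07. Check: 1 deg/s = 0.017453293 rad/s, so 4.395 deg/s = 4.395 * 0.017453293 = 0.076707221 rad/s. 1 hour = 3600 s, so 0.5788 hour = 0.5788 * 3600 = 2083.68 s. Combine: 0.076707221 rad/s * 2083.68 s = 159.8333 rad. 1 arcsecond = 4.8481368e-06 rad, so 159.8333 rad = 159.8333 / 4.8481368e-06 = 32967985 arcsecond ≈ 3.297e+07 arcsecond (4 s.f.).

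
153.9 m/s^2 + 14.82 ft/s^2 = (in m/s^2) 153.9 m/s^2 is already in m/s^2. 1 ft/s^2 = 0.3048 m/s^2, so 14.82 ft/s^2 = 14.82 * 0.3048 = 4.517136 m/s^2. Sum: 153.9 + 4.517136 = 158.41714 m/s^2. Result: 158.41714 m/s^2 ≈ 158.4 m/s^2 (4 s.f.). Final answer: 158.4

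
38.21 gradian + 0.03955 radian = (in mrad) 1 gradian = 0.015707963 rad, so 38.21 gradian = 38.21 * 0.015707963 = 0.60020128 rad. 0.03955 radian = 0.03955 rad. Sum: 0.60020128 + 0.03955 = 0.63975128 rad. 1 mrad = 0.001 rad, so 0.63975128 rad = 0.63975128 / 0.001 = 639.75128 mrad ≈ 639.8 mrad (4 s.f.). Final answer: 639.8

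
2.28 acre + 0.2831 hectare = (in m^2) 1.206e+04. Check: 1 acre = 4046.8564 m^2, so 2.28 acre = 2.28 * 4046.8564 = 9226.8326 m^2. 1 hectare = 10000 m^2, so 0.2831 hectare = 0.2831 * 10000 = 2831 m^2. Sum: 9226.8326 + 2831 = 12057.833 m^2. Result: 12057.833 m^2 ≈ 1.206e+04 m^2 (4 s.f.).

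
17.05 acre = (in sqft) 1 acre = 4046.8564 m^2, so 17.05 acre = 17.05 * 4046.8564 = 68998.902 m^2. 1 sqft = 0.09290304 m^2, so 68998.902 m^2 = 68998.902 / 0.09290304 = 742698 sqft ≈ 7.427e+05 sqft (4 s.f.). Final answer: 7.427e+05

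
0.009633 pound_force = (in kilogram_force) 1 pound_force = 4.4482216 N, so 0.009633 pound_force = 0.009633 * 4.4482216 = 0.042849719 N. 1 kilogram_force = 9.80665 N, so 0.042849719 N = 0.042849719 / 9.80665 = 0.0043694553 kilogram_force ≈ 0.004369 kilogram_force (4 s.f.). Final answer: 0.004369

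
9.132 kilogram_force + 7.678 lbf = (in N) 123.7. Check: 1 kilogram_force = 9.80665 N, so 9.132 kilogram_force = 9.132 * 9.80665 = 89.554328 N. 1 lbf = 4.4482216 N, so 7.678 lbf = 7.678 * 4.4482216 = 34.153446 N. Sum: 89.554328 + 34.153446 = 123.70777 N. Result: 123.70777 N ≈ 123.7 N (4 s.f.).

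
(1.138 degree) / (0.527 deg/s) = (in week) 3.57e-06. Check: 1 degree = 0.017453293 rad, so 1.138 degree = 1.138 * 0.017453293 = 0.019861847 rad. 1 deg/s = 0.017453293 rad/s, so 0.527 deg/s = 0.527 * 0.017453293 = 0.0091978852 rad/s. Combine: 0.019861847 rad / 0.0091978852 rad/s = 2.1593928 s. 1 week = 604800 s, so 2.1593928 s = 2.1593928 / 604800 = 3.5704246e-06 week ≈ 3.57e-06 week (4 s.f.).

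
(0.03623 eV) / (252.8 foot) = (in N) 7.533e-23. Check: 1 eV = 1.6021766e-19 J, so 0.03623 eV = 0.03623 * 1.6021766e-19 = 5.8046859e-21 J. 1 foot = 0.3048 m, so 252.8 foot = 252.8 * 0.3048 = 77.05344 m. Combine: 5.8046859e-21 J / 77.05344 m = 7.5333249e-23 N. Result: 7.5333249e-23 N ≈ 7.533e-23 N (4 s.f.).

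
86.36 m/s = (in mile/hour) 1 mile/hour = 0.44704 m/s, so 86.36 m/s = 86.36 / 0.44704 = 193.18182 mile/hour ≈ 193.2 mile/hour (4 s.f.). Final answer: 193.2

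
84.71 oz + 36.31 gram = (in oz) 1 oz = 0.028349523 kg, so 84.71 oz = 84.71 * 0.028349523 = 2.4014881 kg. 1 gram = 0.001 kg, so 36.31 gram = 36.31 * 0.001 = 0.03631 kg. Sum: 2.4014881 + 0.03631 = 2.4377981 kg. 1 oz = 0.028349523 kg, so 2.4377981 kg = 2.4377981 / 0.028349523 = 85.990798 oz ≈ 85.99 oz (4 s.f.). Final answer: 85.99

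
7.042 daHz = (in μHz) 7.042e+07. Check: 1 daHz = 10 Hz, so 7.042 daHz = 7.042 * 10 = 70.42 Hz. 1 μHz = 1e-06 Hz, so 70.42 Hz = 70.42 / 1e-06 = 70420000 μHz ≈ 7.042e+07 μHz (4 s.f.).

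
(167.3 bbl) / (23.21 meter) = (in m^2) 1 bbl = 0.15898729 m^3, so 167.3 bbl = 167.3 * 0.15898729 = 26.598574 m^3. 23.21 meter = 23.21 m. Combine: 26.598574 m^3 / 23.21 m = 1.1459963 m^2. Result: 1.1459963 m^2 ≈ 1.146 m^2 (4 s.f.). Final answer: 1.146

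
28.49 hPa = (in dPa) 2.849e+04. Check: 1 hPa = 100 Pa, so 28.49 hPa = 28.49 * 100 = 2849 Pa. 1 dPa = 0.1 Pa, so 2849 Pa = 2849 / 0.1 = 28490 dPa ≈ 2.849e+04 dPa (4 s.f.).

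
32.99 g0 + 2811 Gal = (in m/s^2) 351.6. Check: 1 g0 = 9.80665 m/s^2, so 32.99 g0 = 32.99 * 9.80665 = 323.52138 m/s^2. 1 Gal = 0.01 m/s^2, so 2811 Gal = 2811 * 0.01 = 28.11 m/s^2. Sum: 323.52138 + 28.11 = 351.63138 m/s^2. Result: 351.63138 m/s^2 ≈ 351.6 m/s^2 (4 s.f.).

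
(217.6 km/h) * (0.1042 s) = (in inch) 1 km/h = 0.27777778 m/s, so 217.6 km/h = 217.6 * 0.27777778 = 60.444444 m/s. 0.1042 s is already in s. Combine: 60.444444 m/s * 0.1042 s = 6.2983111 m. 1 inch = 0.0254 m, so 6.2983111 m = 6.2983111 / 0.0254 = 247.965 inch ≈ 248 inch (4 s.f.). Final answer: 248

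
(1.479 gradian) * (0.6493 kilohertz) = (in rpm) 144. Check: 1 gradian = 0.015707963 rad, so 1.479 gradian = 1.479 * 0.015707963 = 0.023232078 rad. 1 kilohertz = 1000 Hz, so 0.6493 kilohertz = 0.6493 * 1000 = 649.3 Hz. Combine: 0.023232078 rad * 649.3 Hz = 15.084588 rad/s. 1 rpm = 0.10471976 rad/s, so 15.084588 rad/s = 15.084588 / 0.10471976 = 144.04721 rpm ≈ 144 rpm (4 s.f.).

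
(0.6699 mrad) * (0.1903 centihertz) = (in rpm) 1.217e-05. Check: 1 mrad = 0.001 rad, so 0.6699 mrad = 0.6699 * 0.001 = 0.0006699 rad. 1 centihertz = 0.01 Hz, so 0.1903 centihertz = 0.1903 * 0.01 = 0.001903 Hz. Combine: 0.0006699 rad * 0.001903 Hz = 1.2748197e-06 rad/s. 1 rpm = 0.10471976 rad/s, so 1.2748197e-06 rad/s = 1.2748197e-06 / 0.10471976 = 1.2173631e-05 rpm ≈ 1.217e-05 rpm (4 s.f.).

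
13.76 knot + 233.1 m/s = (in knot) 466.9. Check: 1 knot = 0.51444444 m/s, so 13.76 knot = 13.76 * 0.51444444 = 7.0787556 m/s. 233.1 m/s is already in m/s. Sum: 7.0787556 + 233.1 = 240.17876 m/s. 1 knot = 0.51444444 m/s, so 240.17876 m/s = 240.17876 / 0.51444444 = 466.87015 knot ≈ 466.9 knot (4 s.f.).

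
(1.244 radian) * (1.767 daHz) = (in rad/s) 21.98. Check: 1.244 radian = 1.244 rad. 1 daHz = 10 Hz, so 1.767 daHz = 1.767 * 10 = 17.67 Hz. Combine: 1.244 rad * 17.67 Hz = 21.98148 rad/s. Result: 21.98148 rad/s ≈ 21.98 rad/s (4 s.f.).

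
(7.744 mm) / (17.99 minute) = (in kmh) 2.583e-05. Check: 1 mm = 0.001 m, so 7.744 mm = 7.744 * 0.001 = 0.007744 m. 1 minute = 60 s, so 17.99 minute = 17.99 * 60 = 1079.4 s. Combine: 0.007744 m / 1079.4 s = 7.1743561e-06 m/s. 1 kmh = 0.27777778 m/s, so 7.1743561e-06 m/s = 7.1743561e-06 / 0.27777778 = 2.5827682e-05 kmh ≈ 2.583e-05 kmh (4 s.f.).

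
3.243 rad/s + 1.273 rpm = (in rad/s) 3.243 rad/s is already in rad/s. 1 rpm = 0.10471976 rad/s, so 1.273 rpm = 1.273 * 0.10471976 = 0.13330825 rad/s. Sum: 3.243 + 0.13330825 = 3.3763082 rad/s. Result: 3.3763082 rad/s ≈ 3.376 rad/s (4 s.f.). Final answer: 3.376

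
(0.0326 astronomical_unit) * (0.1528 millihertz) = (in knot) 1 astronomical_unit = 1.4959787e+11 m, so 0.0326 astronomical_unit = 0.0326 * 1.4959787e+11 = 4.8768906e+09 m. 1 millihertz = 0.001 Hz, so 0.1528 millihertz = 0.1528 * 0.001 = 0.0001528 Hz. Combine: 4.8768906e+09 m * 0.0001528 Hz = 745188.88 m/s. 1 knot = 0.51444444 m/s, so 745188.88 m/s = 745188.88 / 0.51444444 = 1448531.3 knot ≈ 1.449e+06 knot (4 s.f.). Final answer: 1.449e+06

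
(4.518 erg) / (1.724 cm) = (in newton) 1 erg = 1e-07 J, so 4.518 erg = 4.518 * 1e-07 = 4.518e-07 J. 1 cm = 0.01 m, so 1.724 cm = 1.724 * 0.01 = 0.01724 m. Combine: 4.518e-07 J / 0.01724 m = 2.6206497e-05 N. 2.6206497e-05 N = 2.6206497e-05 newton ≈ 2.621e-05 newton (4 s.f.). Final answer: 2.621e-05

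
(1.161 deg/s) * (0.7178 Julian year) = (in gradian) 2.922e+07. Check: 1 deg/s = 0.017453293 rad/s, so 1.161 deg/s = 1.161 * 0.017453293 = 0.020263273 rad/s. 1 Julian year = 31557600 s, so 0.7178 Julian year = 0.7178 * 31557600 = 22652045 s. Combine: 0.020263273 rad/s * 22652045 s = 459004.57 rad. 1 gradian = 0.015707963 rad, so 459004.57 rad = 459004.57 / 0.015707963 = 29221138 gradian ≈ 2.922e+07 gradian (4 s.f.).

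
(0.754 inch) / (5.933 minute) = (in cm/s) 0.00538. Check: 1 inch = 0.0254 m, so 0.754 inch = 0.754 * 0.0254 = 0.0191516 m. 1 minute = 60 s, so 5.933 minute = 5.933 * 60 = 355.98 s. Combine: 0.0191516 m / 355.98 s = 5.3799652e-05 m/s. 1 cm/s = 0.01 m/s, so 5.3799652e-05 m/s = 5.3799652e-05 / 0.01 = 0.0053799652 cm/s ≈ 0.00538 cm/s (4 s.f.).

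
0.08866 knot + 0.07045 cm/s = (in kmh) 1 knot = 0.51444444 m/s, so 0.08866 knot = 0.08866 * 0.51444444 = 0.045610644 m/s. 1 cm/s = 0.01 m/s, so 0.07045 cm/s = 0.07045 * 0.01 = 0.0007045 m/s. Sum: 0.045610644 + 0.0007045 = 0.046315144 m/s. 1 kmh = 0.27777778 m/s, so 0.046315144 m/s = 0.046315144 / 0.27777778 = 0.16673452 kmh ≈ 0.1667 kmh (4 s.f.). Final answer: 0.1667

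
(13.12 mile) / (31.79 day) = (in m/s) 1 mile = 1609.344 m, so 13.12 mile = 13.12 * 1609.344 = 21114.593 m. 1 day = 86400 s, so 31.79 day = 31.79 * 86400 = 2746656 s. Combine: 21114.593 m / 2746656 s = 0.0076873818 m/s. Result: 0.0076873818 m/s ≈ 0.007687 m/s (4 s.f.). Final answer: 0.007687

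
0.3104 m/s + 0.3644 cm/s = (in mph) 0.7025. Check: 0.3104 m/s is already in m/s. 1 cm/s = 0.01 m/s, so 0.3644 cm/s = 0.3644 * 0.01 = 0.003644 m/s. Sum: 0.3104 + 0.003644 = 0.314044 m/s. 1 mph = 0.44704 m/s, so 0.314044 m/s = 0.314044 / 0.44704 = 0.70249642 mph ≈ 0.7025 mph (4 s.f.).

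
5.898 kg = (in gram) 1 gram = 0.001 kg, so 5.898 kg = 5.898 / 0.001 = 5898 gram. Final answer: 5898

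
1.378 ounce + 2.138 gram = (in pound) 1 ounce = 0.028349523 kg, so 1.378 ounce = 1.378 * 0.028349523 = 0.039065643 kg. 1 gram = 0.001 kg, so 2.138 gram = 2.138 * 0.001 = 0.002138 kg. Sum: 0.039065643 + 0.002138 = 0.041203643 kg. 1 pound = 0.45359237 kg, so 0.041203643 kg = 0.041203643 / 0.45359237 = 0.090838483 pound ≈ 0.09084 pound (4 s.f.). Final answer: 0.09084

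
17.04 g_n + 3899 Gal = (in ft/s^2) 1 g_n = 9.80665 m/s^2, so 17.04 g_n = 17.04 * 9.80665 = 167.10532 m/s^2. 1 Gal = 0.01 m/s^2, so 3899 Gal = 3899 * 0.01 = 38.99 m/s^2. Sum: 167.10532 + 38.99 = 206.09532 m/s^2. 1 ft/s^2 = 0.3048 m/s^2, so 206.09532 m/s^2 = 206.09532 / 0.3048 = 676.16573 ft/s^2 ≈ 676.2 ft/s^2 (4 s.f.). Final answer: 676.2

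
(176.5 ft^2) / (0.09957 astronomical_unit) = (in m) 1 ft^2 = 0.09290304 m^2, so 176.5 ft^2 = 176.5 * 0.09290304 = 16.397387 m^2. 1 astronomical_unit = 1.4959787e+11 m, so 0.09957 astronomical_unit = 0.09957 * 1.4959787e+11 = 1.489546e+10 m. Combine: 16.397387 m^2 / 1.489546e+10 m = 1.1008312e-09 m. Result: 1.1008312e-09 m ≈ 1.101e-09 m (4 s.f.). Final answer: 1.101e-09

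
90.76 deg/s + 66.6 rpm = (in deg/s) 490.4. Check: 1 deg/s = 0.017453293 rad/s, so 90.76 deg/s = 90.76 * 0.017453293 = 1.5840608 rad/s. 1 rpm = 0.10471976 rad/s, so 66.6 rpm = 66.6 * 0.10471976 = 6.9743357 rad/s. Sum: 1.5840608 + 6.9743357 = 8.5583965 rad/s. 1 deg/s = 0.017453293 rad/s, so 8.5583965 rad/s = 8.5583965 / 0.017453293 = 490.36 deg/s ≈ 490.4 deg/s (4 s.f.).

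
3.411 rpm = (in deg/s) 1 rpm = 0.10471976 rad/s, so 3.411 rpm = 3.411 * 0.10471976 = 0.35719908 rad/s. 1 deg/s = 0.017453293 rad/s, so 0.35719908 rad/s = 0.35719908 / 0.017453293 = 20.466 deg/s ≈ 20.47 deg/s (4 s.f.). Final answer: 20.47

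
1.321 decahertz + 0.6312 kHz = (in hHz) 1 decahertz = 10 Hz, so 1.321 decahertz = 1.321 * 10 = 13.21 Hz. 1 kHz = 1000 Hz, so 0.6312 kHz = 0.6312 * 1000 = 631.2 Hz. Sum: 13.21 + 631.2 = 644.41 Hz. 1 hHz = 100 Hz, so 644.41 Hz = 644.41 / 100 = 6.4441 hHz ≈ 6.444 hHz (4 s.f.). Final answer: 6.444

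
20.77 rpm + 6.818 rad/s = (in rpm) 1 rpm = 0.10471976 rad/s, so 20.77 rpm = 20.77 * 0.10471976 = 2.1750293 rad/s. 6.818 rad/s is already in rad/s. Sum: 2.1750293 + 6.818 = 8.9930293 rad/s. 1 rpm = 0.10471976 rad/s, so 8.9930293 rad/s = 8.9930293 / 0.10471976 = 85.877104 rpm ≈ 85.88 rpm (4 s.f.). Final answer: 85.88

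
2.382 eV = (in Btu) 1 eV = 1.6021766e-19 J, so 2.382 eV = 2.382 * 1.6021766e-19 = 3.8163847e-19 J. 1 Btu = 1055.0559 J, so 3.8163847e-19 J = 3.8163847e-19 / 1055.0559 = 3.6172348e-22 Btu ≈ 3.617e-22 Btu (4 s.f.). Final answer: 3.617e-22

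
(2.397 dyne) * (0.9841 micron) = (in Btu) 1 dyne = 1e-05 N, so 2.397 dyne = 2.397 * 1e-05 = 2.397e-05 N. 1 micron = 1e-06 m, so 0.9841 micron = 0.9841 * 1e-06 = 9.841e-07 m. Combine: 2.397e-05 N * 9.841e-07 m = 2.3588877e-11 J. 1 Btu = 1055.0559 J, so 2.3588877e-11 J = 2.3588877e-11 / 1055.0559 = 2.2357941e-14 Btu ≈ 2.236e-14 Btu (4 s.f.). Final answer: 2.236e-14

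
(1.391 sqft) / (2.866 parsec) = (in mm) 1 sqft = 0.09290304 m^2, so 1.391 sqft = 1.391 * 0.09290304 = 0.12922813 m^2. 1 parsec = 3.0856776e+16 m, so 2.866 parsec = 2.866 * 3.0856776e+16 = 8.8435519e+16 m. Combine: 0.12922813 m^2 / 8.8435519e+16 m = 1.4612695e-18 m. 1 mm = 0.001 m, so 1.4612695e-18 m = 1.4612695e-18 / 0.001 = 1.4612695e-15 mm ≈ 1.461e-15 mm (4 s.f.). Final answer: 1.461e-15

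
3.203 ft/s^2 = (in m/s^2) 0.9763. Check: 1 ft/s^2 = 0.3048 m/s^2, so 3.203 ft/s^2 = 3.203 * 0.3048 = 0.9762744 m/s^2. Result: 0.9762744 m/s^2 ≈ 0.9763 m/s^2 (4 s.f.).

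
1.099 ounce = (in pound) 1 ounce = 0.028349523 kg, so 1.099 ounce = 1.099 * 0.028349523 = 0.031156126 kg. 1 pound = 0.45359237 kg, so 0.031156126 kg = 0.031156126 / 0.45359237 = 0.0686875 pound ≈ 0.06869 pound (4 s.f.). Final answer: 0.06869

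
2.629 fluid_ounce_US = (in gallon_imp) 0.0171. Check: 1 fluid_ounce_US = 2.957353e-05 m^3, so 2.629 fluid_ounce_US = 2.629 * 2.957353e-05 = 7.7748809e-05 m^3. 1 gallon_imp = 0.00454609 m^3, so 7.7748809e-05 m^3 = 7.7748809e-05 / 0.00454609 = 0.017102347 gallon_imp ≈ 0.0171 gallon_imp (4 s.f.).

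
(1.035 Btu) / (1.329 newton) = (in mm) 1 Btu = 1055.0559 J, so 1.035 Btu = 1.035 * 1055.0559 = 1091.9828 J. 1.329 newton = 1.329 N. Combine: 1091.9828 J / 1.329 N = 821.65749 m. 1 mm = 0.001 m, so 821.65749 m = 821.65749 / 0.001 = 821657.49 mm ≈ 8.217e+05 mm (4 s.f.). Final answer: 8.217e+05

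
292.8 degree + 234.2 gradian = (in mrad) 1 degree = 0.017453293 rad, so 292.8 degree = 292.8 * 0.017453293 = 5.110324 rad. 1 gradian = 0.015707963 rad, so 234.2 gradian = 234.2 * 0.015707963 = 3.678805 rad. Sum: 5.110324 + 3.678805 = 8.789129 rad. 1 mrad = 0.001 rad, so 8.789129 rad = 8.789129 / 0.001 = 8789.129 mrad ≈ 8789 mrad (4 s.f.). Final answer: 8789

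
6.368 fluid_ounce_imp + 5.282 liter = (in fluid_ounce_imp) 1 fluid_ounce_imp = 2.8413063e-05 m^3, so 6.368 fluid_ounce_imp = 6.368 * 2.8413063e-05 = 0.00018093438 m^3. 1 liter = 0.001 m^3, so 5.282 liter = 5.282 * 0.001 = 0.005282 m^3. Sum: 0.00018093438 + 0.005282 = 0.0054629344 m^3. 1 fluid_ounce_imp = 2.8413063e-05 m^3, so 0.0054629344 m^3 = 0.0054629344 / 2.8413063e-05 = 192.26841 fluid_ounce_imp ≈ 192.3 fluid_ounce_imp (4 s.f.). Final answer: 192.3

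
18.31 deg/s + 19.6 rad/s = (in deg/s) 1141. Check: 1 deg/s = 0.017453293 rad/s, so 18.31 deg/s = 18.31 * 0.017453293 = 0.31956979 rad/s. 19.6 rad/s is already in rad/s. Sum: 0.31956979 + 19.6 = 19.91957 rad/s. 1 deg/s = 0.017453293 rad/s, so 19.91957 rad/s = 19.91957 / 0.017453293 = 1141.3073 deg/s ≈ 1141 deg/s (4 s.f.).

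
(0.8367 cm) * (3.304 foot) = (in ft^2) 0.0907. Check: 1 cm = 0.01 m, so 0.8367 cm = 0.8367 * 0.01 = 0.008367 m. 1 foot = 0.3048 m, so 3.304 foot = 3.304 * 0.3048 = 1.0070592 m. Combine: 0.008367 m * 1.0070592 m = 0.0084260643 m^2. 1 ft^2 = 0.09290304 m^2, so 0.0084260643 m^2 = 0.0084260643 / 0.09290304 = 0.090697402 ft^2 ≈ 0.0907 ft^2 (4 s.f.).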